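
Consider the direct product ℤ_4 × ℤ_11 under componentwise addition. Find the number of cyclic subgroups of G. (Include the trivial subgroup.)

Each element a generates a cyclic subgroup ⟨a⟩; distinct elements may generate the same one (a cyclic group of order d has φ(d) generators).
Cyclic subgroups by order — order 1: 1; order 2: 1; order 4: 1; order 11: 1; order 22: 1; order 44: 1.
Total: 6.

6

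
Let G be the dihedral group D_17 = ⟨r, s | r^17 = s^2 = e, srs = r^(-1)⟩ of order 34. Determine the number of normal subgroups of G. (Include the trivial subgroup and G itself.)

3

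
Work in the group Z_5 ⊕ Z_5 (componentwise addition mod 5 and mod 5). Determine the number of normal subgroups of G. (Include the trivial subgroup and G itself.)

G is abelian, so every subgroup is normal.
G has 8 subgroups in total, hence 8 normal subgroups.

8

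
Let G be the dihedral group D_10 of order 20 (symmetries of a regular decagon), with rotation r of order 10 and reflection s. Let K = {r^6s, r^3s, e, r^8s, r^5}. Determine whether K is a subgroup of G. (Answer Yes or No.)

Closure fails: r^5 · r^6s = rs ∉ K. So K is not a subgroup.

No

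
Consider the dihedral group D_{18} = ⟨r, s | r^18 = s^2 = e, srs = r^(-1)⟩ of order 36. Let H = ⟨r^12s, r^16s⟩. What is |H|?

|⟨r^12s⟩| = 2 and |⟨r^16s⟩| = 2, so |H| is a multiple of lcm(2, 2) = 2 and divides |G| = 36.
Closing under the operation: H = {e, r^2, r^4, r^6, r^8, r^10, r^12, r^14, r^16, s, r^2s, r^4s, r^6s, r^8s, r^10s, r^12s, r^14s, r^16s}, so |H| = 18.

18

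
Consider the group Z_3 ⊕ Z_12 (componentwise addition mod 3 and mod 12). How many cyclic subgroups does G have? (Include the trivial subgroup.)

15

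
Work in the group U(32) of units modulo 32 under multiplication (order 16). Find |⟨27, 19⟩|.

8

|⟨27⟩| = 8 and |⟨19⟩| = 8, so |H| is a multiple of lcm(8, 8) = 8 and divides |G| = 16.
Closing under the operation: H = {1, 3, 9, 11, 17, 19, 25, 27}, so |H| = 8.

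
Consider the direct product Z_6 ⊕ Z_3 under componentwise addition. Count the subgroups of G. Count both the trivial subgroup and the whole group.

12

|G| = 18, so by Lagrange every subgroup order divides 18. Divisors: 1, 2, 3, 6, 9, 18.
Subgroups by order — order 1: 1; order 2: 1; order 3: 4; order 6: 4; order 9: 1; order 18: 1.
Total: 1 + 1 + 4 + 4 + 1 + 1 = 12.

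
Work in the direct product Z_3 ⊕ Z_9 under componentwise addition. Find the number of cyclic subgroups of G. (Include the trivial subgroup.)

A cyclic subgroup of order d is generated by each of its φ(d) elements of order d, so the cyclic subgroups of order d number (#elements of order d)/φ(d).
Cyclic subgroups by order — order 1: 1; order 3: 4; order 9: 3.
Total: 8.

8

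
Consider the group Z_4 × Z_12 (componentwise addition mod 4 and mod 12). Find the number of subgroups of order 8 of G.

3

|G| = 48 and 8 | 48, so subgroups of order 8 are possible by Lagrange.
The subgroups of order 8 are: {(0,0), (0,3), (0,6), (0,9), (2,0), (2,3), (2,6), (2,9)}; {(0,0), (0,6), (1,0), (1,6), (2,0), (2,6), (3,0), (3,6)}; {(0,0), (0,6), (1,3), (1,9), (2,0), (2,6), (3,3), (3,9)}.
So G has 3 subgroups of order 8.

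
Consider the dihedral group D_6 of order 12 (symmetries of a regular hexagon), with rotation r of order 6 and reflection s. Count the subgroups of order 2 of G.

|G| = 12 and 2 | 12, so subgroups of order 2 are possible by Lagrange.
The subgroups of order 2 are: {e, r^2s}; {e, r^3}; {e, r^3s}; {e, r^4s}; … (7 in all).
So G has 7 subgroups of order 2.

7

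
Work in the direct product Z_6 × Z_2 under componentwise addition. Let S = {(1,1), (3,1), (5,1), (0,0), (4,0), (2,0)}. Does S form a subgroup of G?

|S| = 6 divides |G| = 12, consistent with Lagrange.
S contains the identity, every element's inverse is in S, and S is closed under +: it is a subgroup.
In fact S = ⟨(1,1)⟩.

Yes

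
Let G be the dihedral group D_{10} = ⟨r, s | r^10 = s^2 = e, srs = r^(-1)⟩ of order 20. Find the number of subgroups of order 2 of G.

|G| = 20 and 2 | 20, so subgroups of order 2 are possible by Lagrange.
The subgroups of order 2 are: {e, r^2s}; {e, r^3s}; {e, r^4s}; {e, r^5}; … (11 in all).
So G has 11 subgroups of order 2.

11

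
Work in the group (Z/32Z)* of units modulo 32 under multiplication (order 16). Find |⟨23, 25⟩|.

8

|⟨23⟩| = 4 and |⟨25⟩| = 4, so |H| is a multiple of lcm(4, 4) = 4 and divides |G| = 16.
Closing under the operation: H = {1, 7, 9, 15, 17, 23, 25, 31}, so |H| = 8.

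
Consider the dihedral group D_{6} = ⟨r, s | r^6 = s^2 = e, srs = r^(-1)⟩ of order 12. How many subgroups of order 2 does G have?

7

|G| = 12 and 2 | 12, so subgroups of order 2 are possible by Lagrange.
The subgroups of order 2 are: {e, r^2s}; {e, r^3}; {e, r^3s}; {e, r^4s}; … (7 in all).
So G has 7 subgroups of order 2.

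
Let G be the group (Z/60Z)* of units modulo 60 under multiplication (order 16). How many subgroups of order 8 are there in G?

|G| = 16 and 8 | 16, so subgroups of order 8 are possible by Lagrange.
The subgroups of order 8 are: {1, 11, 13, 23, 37, 47, 49, 59}; {1, 7, 11, 17, 43, 49, 53, 59}; {1, 11, 19, 29, 31, 41, 49, 59}; {1, 13, 17, 29, 37, 41, 49, 53}; … (7 in all).
So G has 7 subgroups of order 8.

7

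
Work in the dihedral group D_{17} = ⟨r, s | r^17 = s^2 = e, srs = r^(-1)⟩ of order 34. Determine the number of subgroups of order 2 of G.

|G| = 34 and 2 | 34, so subgroups of order 2 are possible by Lagrange.
The subgroups of order 2 are: {e, r^10s}; {e, r^11s}; {e, r^12s}; {e, r^13s}; … (17 in all).
So G has 17 subgroups of order 2.

17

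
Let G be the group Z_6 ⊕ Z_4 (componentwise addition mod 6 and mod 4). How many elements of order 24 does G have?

An element (a,b) has order lcm(ord(a), ord(b)); count pairs with lcm equal to 24.
Enumerating gives 0 such elements.

0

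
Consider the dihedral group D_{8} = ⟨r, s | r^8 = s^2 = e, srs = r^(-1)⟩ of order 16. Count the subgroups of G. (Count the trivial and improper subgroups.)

19

|G| = 16, so by Lagrange every subgroup order divides 16. Divisors: 1, 2, 4, 8, 16.
Subgroups by order — order 1: 1; order 2: 9; order 4: 5; order 8: 3; order 16: 1.
Total: 1 + 9 + 5 + 3 + 1 = 19.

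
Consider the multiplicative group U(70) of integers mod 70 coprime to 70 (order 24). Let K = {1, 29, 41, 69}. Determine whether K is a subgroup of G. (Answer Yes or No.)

Yes

|K| = 4 divides |G| = 24, consistent with Lagrange.
K contains the identity, every element's inverse is in K, and K is closed under ·: it is a subgroup.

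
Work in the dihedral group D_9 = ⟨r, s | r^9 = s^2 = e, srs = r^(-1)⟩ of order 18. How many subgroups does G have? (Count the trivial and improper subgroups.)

16

|G| = 18, so by Lagrange every subgroup order divides 18. Divisors: 1, 2, 3, 6, 9, 18.
Subgroups by order — order 1: 1; order 2: 9; order 3: 1; order 6: 3; order 9: 1; order 18: 1.
Total: 1 + 9 + 1 + 3 + 1 + 1 = 16.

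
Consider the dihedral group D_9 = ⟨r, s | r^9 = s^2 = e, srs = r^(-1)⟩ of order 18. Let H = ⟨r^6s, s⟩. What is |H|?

6

|⟨r^6s⟩| = 2 and |⟨s⟩| = 2, so |H| is a multiple of lcm(2, 2) = 2 and divides |G| = 18.
Closing under the operation: H = {e, r^3, r^6, s, r^3s, r^6s}, so |H| = 6.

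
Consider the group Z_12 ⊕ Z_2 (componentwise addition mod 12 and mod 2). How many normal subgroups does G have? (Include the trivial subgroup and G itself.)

16

G is abelian, so every subgroup is normal.
G has 16 subgroups in total, hence 16 normal subgroups.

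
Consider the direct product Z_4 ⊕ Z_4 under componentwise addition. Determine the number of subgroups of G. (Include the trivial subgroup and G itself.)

15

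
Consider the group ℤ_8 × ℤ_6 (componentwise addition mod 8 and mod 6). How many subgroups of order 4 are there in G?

3

|G| = 48 and 4 | 48, so subgroups of order 4 are possible by Lagrange.
The subgroups of order 4 are: {(0,0), (0,3), (4,0), (4,3)}; {(0,0), (2,0), (4,0), (6,0)}; {(0,0), (2,3), (4,0), (6,3)}.
So G has 3 subgroups of order 4.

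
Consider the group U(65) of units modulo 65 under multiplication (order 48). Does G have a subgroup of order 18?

18 does not divide |G| = 48, so by Lagrange no subgroup of order 18 exists.

No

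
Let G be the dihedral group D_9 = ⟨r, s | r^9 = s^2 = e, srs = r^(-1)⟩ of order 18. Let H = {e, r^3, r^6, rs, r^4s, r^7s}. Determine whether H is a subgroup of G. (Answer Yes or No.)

|H| = 6 divides |G| = 18, consistent with Lagrange.
H contains the identity, every element's inverse is in H, and H is closed under ·: it is a subgroup.

Yes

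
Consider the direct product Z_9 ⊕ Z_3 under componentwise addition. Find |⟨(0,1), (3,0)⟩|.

|⟨(0,1)⟩| = 3 and |⟨(3,0)⟩| = 3, so |H| is a multiple of lcm(3, 3) = 3 and divides |G| = 27.
Closing under the operation: H = {(0,0), (0,1), (0,2), (3,0), (3,1), (3,2), (6,0), (6,1), (6,2)}, so |H| = 9.

9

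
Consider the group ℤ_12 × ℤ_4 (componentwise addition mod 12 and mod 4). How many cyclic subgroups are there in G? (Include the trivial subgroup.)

20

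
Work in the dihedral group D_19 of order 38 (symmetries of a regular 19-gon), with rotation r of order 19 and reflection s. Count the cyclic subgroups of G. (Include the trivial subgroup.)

21

Each element a generates a cyclic subgroup ⟨a⟩; distinct elements may generate the same one (a cyclic group of order d has φ(d) generators).
Cyclic subgroups by order — order 1: 1; order 2: 19; order 19: 1.
Total: 21.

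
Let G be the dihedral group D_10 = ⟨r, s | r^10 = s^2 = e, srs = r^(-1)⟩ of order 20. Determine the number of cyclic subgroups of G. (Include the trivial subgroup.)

14

A cyclic subgroup of order d is generated by each of its φ(d) elements of order d, so the cyclic subgroups of order d number (#elements of order d)/φ(d).
Cyclic subgroups by order — order 1: 1; order 2: 11; order 5: 1; order 10: 1.
Total: 14.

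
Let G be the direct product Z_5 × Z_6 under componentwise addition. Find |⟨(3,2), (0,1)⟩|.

30

|⟨(3,2)⟩| = 15 and |⟨(0,1)⟩| = 6, so |H| is a multiple of lcm(15, 6) = 30 and divides |G| = 30.
Closing {(3,2), (0,1)} under the group operation gives all of G, so |H| = 30.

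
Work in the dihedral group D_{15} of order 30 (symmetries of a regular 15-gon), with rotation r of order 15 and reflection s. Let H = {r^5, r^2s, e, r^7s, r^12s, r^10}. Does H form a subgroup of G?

|H| = 6 divides |G| = 30, consistent with Lagrange.
H contains the identity, every element's inverse is in H, and H is closed under ·: it is a subgroup.

Yes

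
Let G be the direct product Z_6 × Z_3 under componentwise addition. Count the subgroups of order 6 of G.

4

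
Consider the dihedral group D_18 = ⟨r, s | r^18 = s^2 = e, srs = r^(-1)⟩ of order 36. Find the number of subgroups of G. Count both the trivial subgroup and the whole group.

45

|G| = 36, so by Lagrange every subgroup order divides 36. Divisors: 1, 2, 3, 4, 6, 9, 12, 18, 36.
Subgroups by order — order 1: 1; order 2: 19; order 3: 1; order 4: 9; order 6: 7; order 9: 1; order 12: 3; order 18: 3; order 36: 1.
Total: 1 + 19 + 1 + 9 + 7 + 1 + 3 + 3 + 1 = 45.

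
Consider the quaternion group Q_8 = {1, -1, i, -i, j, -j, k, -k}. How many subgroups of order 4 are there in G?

|G| = 8 and 4 | 8, so subgroups of order 4 are possible by Lagrange.
The subgroups of order 4 are: {1, -1, i, -i}; {1, -1, j, -j}; {1, -1, k, -k}.
So G has 3 subgroups of order 4.

3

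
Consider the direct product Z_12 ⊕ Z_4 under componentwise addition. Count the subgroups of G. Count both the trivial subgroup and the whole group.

|G| = 48, so by Lagrange every subgroup order divides 48. Divisors: 1, 2, 3, 4, 6, 8, 12, 16, 24, 48.
Subgroups by order — order 1: 1; order 2: 3; order 3: 1; order 4: 7; order 6: 3; order 8: 3; order 12: 7; order 16: 1; order 24: 3; order 48: 1.
Total: 1 + 3 + 1 + 7 + 3 + 3 + 7 + 1 + 3 + 1 = 30.

30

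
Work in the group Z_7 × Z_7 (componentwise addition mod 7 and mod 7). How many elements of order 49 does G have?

An element (a,b) has order lcm(ord(a), ord(b)); count pairs with lcm equal to 49.
Enumerating gives 0 such elements.

0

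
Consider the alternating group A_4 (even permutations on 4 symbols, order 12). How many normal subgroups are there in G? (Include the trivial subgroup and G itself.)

G has 10 subgroups. Checking conjugation-invariance by order — order 1: 1/1 normal; order 2: 0/3 normal; order 3: 0/4 normal; order 4: 1/1 normal; order 12: 1/1 normal.
Total normal subgroups: 3.

3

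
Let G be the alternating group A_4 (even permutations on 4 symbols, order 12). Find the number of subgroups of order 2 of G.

3

|G| = 12 and 2 | 12, so subgroups of order 2 are possible by Lagrange.
The subgroups of order 2 are: {e, (1 2)(3 4)}; {e, (1 3)(2 4)}; {e, (1 4)(2 3)}.
So G has 3 subgroups of order 2.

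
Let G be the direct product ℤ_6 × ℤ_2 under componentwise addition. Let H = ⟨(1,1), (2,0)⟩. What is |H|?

6

|⟨(1,1)⟩| = 6 and |⟨(2,0)⟩| = 3, so |H| is a multiple of lcm(6, 3) = 6 and divides |G| = 12.
Closing under the operation: H = {(0,0), (1,1), (2,0), (3,1), (4,0), (5,1)}, so |H| = 6.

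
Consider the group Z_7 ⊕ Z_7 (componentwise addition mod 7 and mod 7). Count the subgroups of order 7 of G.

|G| = 49 and 7 | 49, so subgroups of order 7 are possible by Lagrange.
The subgroups of order 7 are: {(0,0), (0,1), (0,2), (0,3), (0,4), (0,5), (0,6)}; {(0,0), (1,0), (2,0), (3,0), (4,0), (5,0), (6,0)}; {(0,0), (1,1), (2,2), (3,3), (4,4), (5,5), (6,6)}; {(0,0), (1,2), (2,4), (3,6), (4,1), (5,3), (6,5)}; … (8 in all).
So G has 8 subgroups of order 7.

8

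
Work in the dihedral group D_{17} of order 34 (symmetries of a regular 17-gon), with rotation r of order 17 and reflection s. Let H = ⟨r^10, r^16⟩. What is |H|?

|⟨r^10⟩| = 17 and |⟨r^16⟩| = 17, so |H| is a multiple of lcm(17, 17) = 17 and divides |G| = 34.
Closing under the operation: H = {e, r, r^2, r^3, r^4, r^5, r^6, r^7, r^8, r^9, r^10, r^11, r^12, r^13, r^14, r^15, r^16}, so |H| = 17.

17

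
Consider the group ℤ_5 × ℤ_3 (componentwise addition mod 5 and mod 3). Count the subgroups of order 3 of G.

1

|G| = 15 and 3 | 15, so subgroups of order 3 are possible by Lagrange.
The subgroups of order 3 are: {(0,0), (0,1), (0,2)}.
So G has 1 subgroup of order 3.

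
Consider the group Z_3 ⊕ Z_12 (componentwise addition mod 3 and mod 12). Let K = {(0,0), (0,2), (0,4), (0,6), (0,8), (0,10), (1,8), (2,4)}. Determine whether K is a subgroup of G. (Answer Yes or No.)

|K| = 8 does not divide |G| = 36, so by Lagrange K is not a subgroup.

No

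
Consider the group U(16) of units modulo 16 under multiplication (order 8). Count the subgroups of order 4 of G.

|G| = 8 and 4 | 8, so subgroups of order 4 are possible by Lagrange.
The subgroups of order 4 are: {1, 3, 9, 11}; {1, 5, 9, 13}; {1, 7, 9, 15}.
So G has 3 subgroups of order 4.

3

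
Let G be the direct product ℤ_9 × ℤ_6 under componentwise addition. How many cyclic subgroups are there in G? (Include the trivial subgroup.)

Group the elements of G by the cyclic subgroup they generate; each cyclic subgroup of order d accounts for φ(d) elements.
Cyclic subgroups by order — order 1: 1; order 2: 1; order 3: 4; order 6: 4; order 9: 3; order 18: 3.
Total: 16.

16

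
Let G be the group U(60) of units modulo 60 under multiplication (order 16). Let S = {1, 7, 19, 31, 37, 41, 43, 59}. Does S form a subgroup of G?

37 ∈ S but its inverse 13 ∉ S, so S is not a subgroup.

No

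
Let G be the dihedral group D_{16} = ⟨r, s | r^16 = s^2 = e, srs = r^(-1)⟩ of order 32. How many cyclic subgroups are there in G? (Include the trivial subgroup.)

21

Each element a generates a cyclic subgroup ⟨a⟩; distinct elements may generate the same one (a cyclic group of order d has φ(d) generators).
Cyclic subgroups by order — order 1: 1; order 2: 17; order 4: 1; order 8: 1; order 16: 1.
Total: 21.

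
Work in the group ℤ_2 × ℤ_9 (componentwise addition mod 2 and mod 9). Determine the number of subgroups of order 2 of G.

1

|G| = 18 and 2 | 18, so subgroups of order 2 are possible by Lagrange.
The subgroups of order 2 are: {(0,0), (1,0)}.
So G has 1 subgroup of order 2.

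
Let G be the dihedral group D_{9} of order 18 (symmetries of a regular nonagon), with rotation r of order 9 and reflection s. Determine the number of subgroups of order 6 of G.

|G| = 18 and 6 | 18, so subgroups of order 6 are possible by Lagrange.
The subgroups of order 6 are: {e, r^3, r^6, r^2s, r^5s, r^8s}; {e, r^3, r^6, s, r^3s, r^6s}; {e, r^3, r^6, rs, r^4s, r^7s}.
So G has 3 subgroups of order 6.

3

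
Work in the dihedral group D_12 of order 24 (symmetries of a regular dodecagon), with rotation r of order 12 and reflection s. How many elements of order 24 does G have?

0

No element of G has order 24 (even though 24 | 24).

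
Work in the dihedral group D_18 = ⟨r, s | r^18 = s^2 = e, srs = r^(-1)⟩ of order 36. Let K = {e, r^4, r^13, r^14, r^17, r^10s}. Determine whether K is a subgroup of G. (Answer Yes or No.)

No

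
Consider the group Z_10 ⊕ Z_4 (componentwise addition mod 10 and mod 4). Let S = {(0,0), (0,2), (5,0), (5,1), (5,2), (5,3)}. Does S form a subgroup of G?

|S| = 6 does not divide |G| = 40, so by Lagrange S is not a subgroup.

No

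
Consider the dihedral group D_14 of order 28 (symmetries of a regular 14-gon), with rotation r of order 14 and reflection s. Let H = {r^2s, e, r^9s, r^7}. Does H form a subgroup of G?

Yes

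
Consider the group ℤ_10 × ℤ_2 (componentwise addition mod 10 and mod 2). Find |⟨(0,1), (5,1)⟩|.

4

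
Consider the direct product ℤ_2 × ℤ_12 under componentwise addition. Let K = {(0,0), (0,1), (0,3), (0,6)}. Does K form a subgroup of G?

No

(0,1) ∈ K but its inverse (0,11) ∉ K, so K is not a subgroup.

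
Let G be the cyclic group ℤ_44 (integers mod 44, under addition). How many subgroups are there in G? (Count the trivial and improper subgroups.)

Subgroups of the cyclic group ℤ_44 correspond bijectively to divisors of 44.
Divisors of 44: 1, 2, 4, 11, 22, 44.
So ℤ_44 has 6 subgroups.

6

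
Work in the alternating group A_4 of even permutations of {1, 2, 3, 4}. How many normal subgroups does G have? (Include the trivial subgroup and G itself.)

G has 10 subgroups. Checking conjugation-invariance by order — order 1: 1/1 normal; order 2: 0/3 normal; order 3: 0/4 normal; order 4: 1/1 normal; order 12: 1/1 normal.
Total normal subgroups: 3.

3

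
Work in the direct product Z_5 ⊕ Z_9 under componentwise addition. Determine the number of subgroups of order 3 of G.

|G| = 45 and 3 | 45, so subgroups of order 3 are possible by Lagrange.
The subgroups of order 3 are: {(0,0), (0,3), (0,6)}.
So G has 1 subgroup of order 3.

1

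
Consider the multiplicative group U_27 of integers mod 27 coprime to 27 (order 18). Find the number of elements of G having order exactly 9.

6

The elements of order 9 are: 4, 7, 13, 16, 22, 25.
That's 6.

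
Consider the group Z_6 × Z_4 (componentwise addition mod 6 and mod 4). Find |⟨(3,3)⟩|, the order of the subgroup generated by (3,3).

The order of (3,3) in Z_6 × Z_4 is lcm(ord(3) in Z_6, ord(3) in Z_4).
ord(3) = 2 and ord(3) = 4, so |⟨(3,3)⟩| = lcm(2, 4) = 4.

4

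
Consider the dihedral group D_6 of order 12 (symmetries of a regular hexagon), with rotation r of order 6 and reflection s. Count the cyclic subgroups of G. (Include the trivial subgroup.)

Each element a generates a cyclic subgroup ⟨a⟩; distinct elements may generate the same one (a cyclic group of order d has φ(d) generators).
Cyclic subgroups by order — order 1: 1; order 2: 7; order 3: 1; order 6: 1.
Total: 10.

10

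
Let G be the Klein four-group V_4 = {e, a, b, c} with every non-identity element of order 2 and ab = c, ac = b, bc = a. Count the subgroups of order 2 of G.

|G| = 4 and 2 | 4, so subgroups of order 2 are possible by Lagrange.
The subgroups of order 2 are: {e, a}; {e, b}; {e, c}.
So G has 3 subgroups of order 2.

3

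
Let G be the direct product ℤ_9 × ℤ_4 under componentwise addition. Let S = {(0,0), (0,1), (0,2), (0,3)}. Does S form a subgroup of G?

|S| = 4 divides |G| = 36, consistent with Lagrange.
S contains the identity, every element's inverse is in S, and S is closed under +: it is a subgroup.
In fact S = ⟨(0,1)⟩.

Yes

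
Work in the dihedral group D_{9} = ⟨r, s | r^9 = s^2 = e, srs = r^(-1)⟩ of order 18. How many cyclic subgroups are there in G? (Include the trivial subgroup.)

Each element a generates a cyclic subgroup ⟨a⟩; distinct elements may generate the same one (a cyclic group of order d has φ(d) generators).
Cyclic subgroups by order — order 1: 1; order 2: 9; order 3: 1; order 9: 1.
Total: 12.

12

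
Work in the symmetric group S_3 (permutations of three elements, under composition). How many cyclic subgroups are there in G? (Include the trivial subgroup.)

5

Group the elements of G by the cyclic subgroup they generate; each cyclic subgroup of order d accounts for φ(d) elements.
Cyclic subgroups by order — order 1: 1; order 2: 3; order 3: 1.
Total: 5.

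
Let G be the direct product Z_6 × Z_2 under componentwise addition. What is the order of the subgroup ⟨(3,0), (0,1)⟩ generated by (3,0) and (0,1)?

4

|⟨(3,0)⟩| = 2 and |⟨(0,1)⟩| = 2, so |H| is a multiple of lcm(2, 2) = 2 and divides |G| = 12.
Closing under the operation: H = {(0,0), (0,1), (3,0), (3,1)}, so |H| = 4.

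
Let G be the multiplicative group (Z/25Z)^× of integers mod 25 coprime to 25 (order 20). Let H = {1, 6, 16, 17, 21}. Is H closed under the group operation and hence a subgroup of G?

16 ∈ H but its inverse 11 ∉ H, so H is not a subgroup.

No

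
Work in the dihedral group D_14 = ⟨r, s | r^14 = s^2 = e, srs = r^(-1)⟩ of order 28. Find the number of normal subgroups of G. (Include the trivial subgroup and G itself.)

7

G has 28 subgroups. Checking conjugation-invariance by order — order 1: 1/1 normal; order 2: 1/15 normal; order 4: 0/7 normal; order 7: 1/1 normal; order 14: 3/3 normal; order 28: 1/1 normal.
Total normal subgroups: 7.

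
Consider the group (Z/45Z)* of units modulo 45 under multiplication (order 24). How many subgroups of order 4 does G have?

3

|G| = 24 and 4 | 24, so subgroups of order 4 are possible by Lagrange.
The subgroups of order 4 are: {1, 8, 17, 19}; {1, 19, 26, 44}; {1, 19, 28, 37}.
So G has 3 subgroups of order 4.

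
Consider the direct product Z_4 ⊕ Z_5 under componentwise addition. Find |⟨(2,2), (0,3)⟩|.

10

|⟨(2,2)⟩| = 10 and |⟨(0,3)⟩| = 5, so |H| is a multiple of lcm(10, 5) = 10 and divides |G| = 20.
Closing under the operation: H = {(0,0), (0,1), (0,2), (0,3), (0,4), (2,0), (2,1), (2,2), (2,3), (2,4)}, so |H| = 10.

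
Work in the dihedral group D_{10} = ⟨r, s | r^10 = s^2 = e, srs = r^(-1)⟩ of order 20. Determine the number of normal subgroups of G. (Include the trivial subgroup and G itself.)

7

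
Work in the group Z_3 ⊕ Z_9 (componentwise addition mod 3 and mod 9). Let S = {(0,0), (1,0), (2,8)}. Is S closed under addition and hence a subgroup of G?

No

(1,0) ∈ S but its inverse (2,0) ∉ S, so S is not a subgroup.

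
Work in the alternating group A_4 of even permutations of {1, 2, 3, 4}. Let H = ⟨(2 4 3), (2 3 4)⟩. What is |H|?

3

|⟨(2 4 3)⟩| = 3 and |⟨(2 3 4)⟩| = 3, so |H| is a multiple of lcm(3, 3) = 3 and divides |G| = 12.
Closing under the operation: H = {e, (2 3 4), (2 4 3)}, so |H| = 3.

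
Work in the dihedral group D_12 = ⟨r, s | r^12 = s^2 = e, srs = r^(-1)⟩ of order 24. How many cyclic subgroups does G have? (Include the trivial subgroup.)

18

Each element a generates a cyclic subgroup ⟨a⟩; distinct elements may generate the same one (a cyclic group of order d has φ(d) generators).
Cyclic subgroups by order — order 1: 1; order 2: 13; order 3: 1; order 4: 1; order 6: 1; order 12: 1.
Total: 18.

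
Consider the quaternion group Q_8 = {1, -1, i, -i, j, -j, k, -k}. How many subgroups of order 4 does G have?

|G| = 8 and 4 | 8, so subgroups of order 4 are possible by Lagrange.
The subgroups of order 4 are: {1, -1, i, -i}; {1, -1, j, -j}; {1, -1, k, -k}.
So G has 3 subgroups of order 4.

3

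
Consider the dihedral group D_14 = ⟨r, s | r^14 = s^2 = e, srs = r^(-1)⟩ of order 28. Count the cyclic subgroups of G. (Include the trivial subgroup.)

A cyclic subgroup of order d is generated by each of its φ(d) elements of order d, so the cyclic subgroups of order d number (#elements of order d)/φ(d).
Cyclic subgroups by order — order 1: 1; order 2: 15; order 7: 1; order 14: 1.
Total: 18.

18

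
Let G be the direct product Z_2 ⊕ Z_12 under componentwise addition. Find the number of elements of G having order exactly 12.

8

An element (a,b) has order lcm(ord(a), ord(b)); count pairs with lcm equal to 12.
Enumerating gives 8 such elements.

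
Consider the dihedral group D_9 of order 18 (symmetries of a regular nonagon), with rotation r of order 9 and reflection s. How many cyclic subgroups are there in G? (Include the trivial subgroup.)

A cyclic subgroup of order d is generated by each of its φ(d) elements of order d, so the cyclic subgroups of order d number (#elements of order d)/φ(d).
Cyclic subgroups by order — order 1: 1; order 2: 9; order 3: 1; order 9: 1.
Total: 12.

12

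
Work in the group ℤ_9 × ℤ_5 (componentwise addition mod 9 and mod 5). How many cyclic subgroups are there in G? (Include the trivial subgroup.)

6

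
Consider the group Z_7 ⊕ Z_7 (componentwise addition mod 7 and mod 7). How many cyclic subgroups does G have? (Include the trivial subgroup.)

Group the elements of G by the cyclic subgroup they generate; each cyclic subgroup of order d accounts for φ(d) elements.
Cyclic subgroups by order — order 1: 1; order 7: 8.
Total: 9.

9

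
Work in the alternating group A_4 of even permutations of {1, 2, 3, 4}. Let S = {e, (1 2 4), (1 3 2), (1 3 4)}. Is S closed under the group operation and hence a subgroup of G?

No

(1 3 2) ∈ S but its inverse (1 2 3) ∉ S, so S is not a subgroup.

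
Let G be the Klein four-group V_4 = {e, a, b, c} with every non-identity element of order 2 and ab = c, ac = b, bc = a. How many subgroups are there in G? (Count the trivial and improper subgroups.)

|G| = 4, so by Lagrange every subgroup order divides 4. Divisors: 1, 2, 4.
Subgroups by order — order 1: 1; order 2: 3; order 4: 1.
Total: 1 + 3 + 1 = 5.

5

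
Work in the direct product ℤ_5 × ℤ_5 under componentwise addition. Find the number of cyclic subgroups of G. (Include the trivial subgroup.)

A cyclic subgroup of order d is generated by each of its φ(d) elements of order d, so the cyclic subgroups of order d number (#elements of order d)/φ(d).
Cyclic subgroups by order — order 1: 1; order 5: 6.
Total: 7.

7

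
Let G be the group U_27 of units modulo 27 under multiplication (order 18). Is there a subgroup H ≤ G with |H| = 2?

Yes

2 | 18. A subgroup of order 2 is {1, 26}.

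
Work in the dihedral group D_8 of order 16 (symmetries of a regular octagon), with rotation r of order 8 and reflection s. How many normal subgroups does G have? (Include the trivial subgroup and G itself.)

7

G has 19 subgroups. Checking conjugation-invariance by order — order 1: 1/1 normal; order 2: 1/9 normal; order 4: 1/5 normal; order 8: 3/3 normal; order 16: 1/1 normal.
Total normal subgroups: 7.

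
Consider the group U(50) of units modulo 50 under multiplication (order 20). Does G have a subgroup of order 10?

Yes

10 | 20. A subgroup of order 10 is {1, 9, 11, 19, 21, 29, 31, 39, 41, 49}.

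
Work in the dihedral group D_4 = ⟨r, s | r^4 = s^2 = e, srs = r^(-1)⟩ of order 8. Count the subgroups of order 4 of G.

3

|G| = 8 and 4 | 8, so subgroups of order 4 are possible by Lagrange.
The subgroups of order 4 are: {e, r, r^2, r^3}; {e, r^2, s, r^2s}; {e, r^2, rs, r^3s}.
So G has 3 subgroups of order 4.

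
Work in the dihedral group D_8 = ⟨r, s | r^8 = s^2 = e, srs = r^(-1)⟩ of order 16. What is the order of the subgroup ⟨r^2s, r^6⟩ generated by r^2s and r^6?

8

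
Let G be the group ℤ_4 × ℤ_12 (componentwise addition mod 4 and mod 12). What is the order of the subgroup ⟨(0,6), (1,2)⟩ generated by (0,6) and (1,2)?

24

|⟨(0,6)⟩| = 2 and |⟨(1,2)⟩| = 12, so |H| is a multiple of lcm(2, 12) = 12 and divides |G| = 48.
Closing under the operation: H = {(0,0), (0,2), (0,4), (0,6), (0,8), (0,10), (1,0), (1,2), (1,4), (1,6), (1,8), (1,10), (2,0), (2,2), (2,4), (2,6), (2,8), (2,10), (3,0), (3,2), (3,4), (3,6), (3,8), (3,10)}, so |H| = 24.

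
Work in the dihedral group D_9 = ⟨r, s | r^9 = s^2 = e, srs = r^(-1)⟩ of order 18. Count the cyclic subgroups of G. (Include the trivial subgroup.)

Group the elements of G by the cyclic subgroup they generate; each cyclic subgroup of order d accounts for φ(d) elements.
Cyclic subgroups by order — order 1: 1; order 2: 9; order 3: 1; order 9: 1.
Total: 12.

12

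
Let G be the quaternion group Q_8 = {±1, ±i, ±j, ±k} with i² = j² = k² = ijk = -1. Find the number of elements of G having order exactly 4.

6

The elements of order 4 are: i, -i, j, -j, k, -k.
That's 6.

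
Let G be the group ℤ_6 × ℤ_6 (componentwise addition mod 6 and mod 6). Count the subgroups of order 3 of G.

4

|G| = 36 and 3 | 36, so subgroups of order 3 are possible by Lagrange.
The subgroups of order 3 are: {(0,0), (0,2), (0,4)}; {(0,0), (2,0), (4,0)}; {(0,0), (2,2), (4,4)}; {(0,0), (2,4), (4,2)}.
So G has 4 subgroups of order 3.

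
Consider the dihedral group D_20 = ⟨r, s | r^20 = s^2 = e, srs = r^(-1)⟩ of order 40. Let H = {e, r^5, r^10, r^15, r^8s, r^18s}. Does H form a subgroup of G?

No

|H| = 6 does not divide |G| = 40, so by Lagrange H is not a subgroup.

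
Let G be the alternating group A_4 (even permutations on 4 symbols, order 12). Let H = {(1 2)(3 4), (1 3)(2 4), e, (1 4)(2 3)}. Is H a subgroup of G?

|H| = 4 divides |G| = 12, consistent with Lagrange.
H contains the identity, every element's inverse is in H, and H is closed under ∘: it is a subgroup.

Yes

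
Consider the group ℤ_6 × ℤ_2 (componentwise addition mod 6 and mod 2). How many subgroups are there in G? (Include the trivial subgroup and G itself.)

10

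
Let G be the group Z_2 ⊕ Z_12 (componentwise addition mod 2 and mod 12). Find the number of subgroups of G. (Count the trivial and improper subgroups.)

|G| = 24, so by Lagrange every subgroup order divides 24. Divisors: 1, 2, 3, 4, 6, 8, 12, 24.
Subgroups by order — order 1: 1; order 2: 3; order 3: 1; order 4: 3; order 6: 3; order 8: 1; order 12: 3; order 24: 1.
Total: 1 + 3 + 1 + 3 + 3 + 1 + 3 + 1 = 16.

16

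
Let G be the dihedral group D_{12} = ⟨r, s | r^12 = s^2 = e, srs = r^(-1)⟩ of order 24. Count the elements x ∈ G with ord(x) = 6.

2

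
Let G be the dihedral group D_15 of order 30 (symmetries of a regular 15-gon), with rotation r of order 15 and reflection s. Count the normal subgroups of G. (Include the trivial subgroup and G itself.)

5

G has 28 subgroups. Checking conjugation-invariance by order — order 1: 1/1 normal; order 2: 0/15 normal; order 3: 1/1 normal; order 5: 1/1 normal; order 6: 0/5 normal; order 10: 0/3 normal; order 15: 1/1 normal; order 30: 1/1 normal.
Total normal subgroups: 5.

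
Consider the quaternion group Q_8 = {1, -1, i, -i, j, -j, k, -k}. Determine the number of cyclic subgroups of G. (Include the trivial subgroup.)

5

Group the elements of G by the cyclic subgroup they generate; each cyclic subgroup of order d accounts for φ(d) elements.
Cyclic subgroups by order — order 1: 1; order 2: 1; order 4: 3.
Total: 5.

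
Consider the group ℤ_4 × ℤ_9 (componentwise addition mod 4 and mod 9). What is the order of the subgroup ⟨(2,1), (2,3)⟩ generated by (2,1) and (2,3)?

18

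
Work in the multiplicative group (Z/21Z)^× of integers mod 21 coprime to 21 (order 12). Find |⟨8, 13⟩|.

|⟨8⟩| = 2 and |⟨13⟩| = 2, so |H| is a multiple of lcm(2, 2) = 2 and divides |G| = 12.
Closing under the operation: H = {1, 8, 13, 20}, so |H| = 4.

4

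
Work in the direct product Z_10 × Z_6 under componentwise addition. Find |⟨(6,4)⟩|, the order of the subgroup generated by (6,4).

15

The order of (6,4) in Z_10 × Z_6 is lcm(ord(6) in Z_10, ord(4) in Z_6).
ord(6) = 5 and ord(4) = 3, so |⟨(6,4)⟩| = lcm(5, 3) = 15.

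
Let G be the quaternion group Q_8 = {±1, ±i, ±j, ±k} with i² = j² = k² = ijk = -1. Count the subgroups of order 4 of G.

|G| = 8 and 4 | 8, so subgroups of order 4 are possible by Lagrange.
The subgroups of order 4 are: {1, -1, i, -i}; {1, -1, j, -j}; {1, -1, k, -k}.
So G has 3 subgroups of order 4.

3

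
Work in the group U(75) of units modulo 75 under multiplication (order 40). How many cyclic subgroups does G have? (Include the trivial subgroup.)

12

Each element a generates a cyclic subgroup ⟨a⟩; distinct elements may generate the same one (a cyclic group of order d has φ(d) generators).
Cyclic subgroups by order — order 1: 1; order 2: 3; order 4: 2; order 5: 1; order 10: 3; order 20: 2.
Total: 12.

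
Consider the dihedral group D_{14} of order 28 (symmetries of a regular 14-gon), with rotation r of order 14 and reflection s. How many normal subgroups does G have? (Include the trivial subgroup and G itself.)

7

G has 28 subgroups. Checking conjugation-invariance by order — order 1: 1/1 normal; order 2: 1/15 normal; order 4: 0/7 normal; order 7: 1/1 normal; order 14: 3/3 normal; order 28: 1/1 normal.
Total normal subgroups: 7.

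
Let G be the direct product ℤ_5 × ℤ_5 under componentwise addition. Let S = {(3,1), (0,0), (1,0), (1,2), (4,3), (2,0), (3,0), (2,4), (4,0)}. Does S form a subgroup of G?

|S| = 9 does not divide |G| = 25, so by Lagrange S is not a subgroup.

No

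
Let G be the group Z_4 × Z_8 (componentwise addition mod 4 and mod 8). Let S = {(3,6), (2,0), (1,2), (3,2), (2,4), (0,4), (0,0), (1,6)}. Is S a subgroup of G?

|S| = 8 divides |G| = 32, consistent with Lagrange.
S contains the identity, every element's inverse is in S, and S is closed under +: it is a subgroup.

Yes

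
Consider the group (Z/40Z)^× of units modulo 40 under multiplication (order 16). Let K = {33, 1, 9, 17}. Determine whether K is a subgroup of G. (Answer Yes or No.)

|K| = 4 divides |G| = 16, consistent with Lagrange.
K contains the identity, every element's inverse is in K, and K is closed under ·: it is a subgroup.
In fact K = ⟨33⟩.

Yes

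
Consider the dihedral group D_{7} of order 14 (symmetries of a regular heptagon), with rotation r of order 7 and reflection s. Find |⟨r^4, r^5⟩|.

7

|⟨r^4⟩| = 7 and |⟨r^5⟩| = 7, so |H| is a multiple of lcm(7, 7) = 7 and divides |G| = 14.
Closing under the operation: H = {e, r, r^2, r^3, r^4, r^5, r^6}, so |H| = 7.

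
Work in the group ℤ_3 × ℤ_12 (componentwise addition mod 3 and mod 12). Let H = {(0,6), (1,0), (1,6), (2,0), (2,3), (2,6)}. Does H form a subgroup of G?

The identity (0,0) ∉ H, so H is not a subgroup.

No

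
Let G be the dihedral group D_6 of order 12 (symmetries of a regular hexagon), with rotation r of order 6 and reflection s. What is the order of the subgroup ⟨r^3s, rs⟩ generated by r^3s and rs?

|⟨r^3s⟩| = 2 and |⟨rs⟩| = 2, so |H| is a multiple of lcm(2, 2) = 2 and divides |G| = 12.
Closing under the operation: H = {e, r^2, r^4, rs, r^3s, r^5s}, so |H| = 6.

6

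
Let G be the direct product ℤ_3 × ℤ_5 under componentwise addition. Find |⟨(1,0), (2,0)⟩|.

3

|⟨(1,0)⟩| = 3 and |⟨(2,0)⟩| = 3, so |H| is a multiple of lcm(3, 3) = 3 and divides |G| = 15.
Closing under the operation: H = {(0,0), (1,0), (2,0)}, so |H| = 3.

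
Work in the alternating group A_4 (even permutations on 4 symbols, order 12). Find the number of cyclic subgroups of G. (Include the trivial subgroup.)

8

Each element a generates a cyclic subgroup ⟨a⟩; distinct elements may generate the same one (a cyclic group of order d has φ(d) generators).
Cyclic subgroups by order — order 1: 1; order 2: 3; order 3: 4.
Total: 8.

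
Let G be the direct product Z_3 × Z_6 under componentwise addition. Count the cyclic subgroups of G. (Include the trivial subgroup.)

10

Each element a generates a cyclic subgroup ⟨a⟩; distinct elements may generate the same one (a cyclic group of order d has φ(d) generators).
Cyclic subgroups by order — order 1: 1; order 2: 1; order 3: 4; order 6: 4.
Total: 10.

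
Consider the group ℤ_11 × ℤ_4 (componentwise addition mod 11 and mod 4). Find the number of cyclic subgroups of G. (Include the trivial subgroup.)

Each element a generates a cyclic subgroup ⟨a⟩; distinct elements may generate the same one (a cyclic group of order d has φ(d) generators).
Cyclic subgroups by order — order 1: 1; order 2: 1; order 4: 1; order 11: 1; order 22: 1; order 44: 1.
Total: 6.

6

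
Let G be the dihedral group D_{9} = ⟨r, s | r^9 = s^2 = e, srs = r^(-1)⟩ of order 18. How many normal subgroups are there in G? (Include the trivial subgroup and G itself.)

4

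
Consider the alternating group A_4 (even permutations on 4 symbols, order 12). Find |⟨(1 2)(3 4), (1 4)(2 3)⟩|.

4

|⟨(1 2)(3 4)⟩| = 2 and |⟨(1 4)(2 3)⟩| = 2, so |H| is a multiple of lcm(2, 2) = 2 and divides |G| = 12.
Closing under the operation: H = {e, (1 2)(3 4), (1 3)(2 4), (1 4)(2 3)}, so |H| = 4.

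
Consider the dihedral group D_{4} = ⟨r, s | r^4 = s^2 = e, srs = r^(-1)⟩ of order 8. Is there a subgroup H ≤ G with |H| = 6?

No

6 does not divide |G| = 8, so by Lagrange no subgroup of order 6 exists.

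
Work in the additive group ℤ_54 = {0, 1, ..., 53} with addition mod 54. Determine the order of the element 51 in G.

18

In ℤ_54, the order of an element a is n/gcd(a, n).
gcd(51, 54) = 3, so |⟨51⟩| = 54/3 = 18.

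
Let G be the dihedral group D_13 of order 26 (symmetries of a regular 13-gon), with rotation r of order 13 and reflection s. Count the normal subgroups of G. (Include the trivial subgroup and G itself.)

G has 16 subgroups. Checking conjugation-invariance by order — order 1: 1/1 normal; order 2: 0/13 normal; order 13: 1/1 normal; order 26: 1/1 normal.
Total normal subgroups: 3.

3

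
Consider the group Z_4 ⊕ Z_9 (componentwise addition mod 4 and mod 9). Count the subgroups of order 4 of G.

|G| = 36 and 4 | 36, so subgroups of order 4 are possible by Lagrange.
The subgroups of order 4 are: {(0,0), (1,0), (2,0), (3,0)}.
So G has 1 subgroup of order 4.

1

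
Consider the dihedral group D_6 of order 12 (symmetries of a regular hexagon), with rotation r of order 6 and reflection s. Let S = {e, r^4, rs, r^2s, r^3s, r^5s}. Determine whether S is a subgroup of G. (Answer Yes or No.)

r^4 ∈ S but its inverse r^2 ∉ S, so S is not a subgroup.

No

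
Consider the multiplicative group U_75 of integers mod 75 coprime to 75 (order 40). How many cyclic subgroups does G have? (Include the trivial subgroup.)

12

A cyclic subgroup of order d is generated by each of its φ(d) elements of order d, so the cyclic subgroups of order d number (#elements of order d)/φ(d).
Cyclic subgroups by order — order 1: 1; order 2: 3; order 4: 2; order 5: 1; order 10: 3; order 20: 2.
Total: 12.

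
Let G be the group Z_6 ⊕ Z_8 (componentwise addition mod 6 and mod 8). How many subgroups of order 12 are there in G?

|G| = 48 and 12 | 48, so subgroups of order 12 are possible by Lagrange.
The subgroups of order 12 are: {(0,0), (0,2), (0,4), (0,6), (2,0), (2,2), (2,4), (2,6), (4,0), (4,2), (4,4), (4,6)}; {(0,0), (0,4), (1,0), (1,4), (2,0), (2,4), (3,0), (3,4), (4,0), (4,4), (5,0), (5,4)}; {(0,0), (0,4), (1,2), (1,6), (2,0), (2,4), (3,2), (3,6), (4,0), (4,4), (5,2), (5,6)}.
So G has 3 subgroups of order 12.

3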